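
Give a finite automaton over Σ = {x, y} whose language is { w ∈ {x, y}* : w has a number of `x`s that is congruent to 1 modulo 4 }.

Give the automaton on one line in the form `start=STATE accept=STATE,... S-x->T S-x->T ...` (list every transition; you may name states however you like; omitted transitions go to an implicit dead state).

start=S0 accept=S1 S0-x->S1 S0-y->S0 S1-x->S2 S1-y->S1 S2-x->S3 S2-y->S2 S3-x->S0 S3-y->S3

Keep the running count of `x`s modulo 4: each `x` advances along the cycle S0 → S1 → S2 → S3 → S0 while other symbols loop. Accept at S1.
A 4-state machine:
        x   y  
>  S0   S1  S0 
 * S1   S2  S1 
   S2   S3  S2 
   S3   S0  S3 
(> = start, * = accepting)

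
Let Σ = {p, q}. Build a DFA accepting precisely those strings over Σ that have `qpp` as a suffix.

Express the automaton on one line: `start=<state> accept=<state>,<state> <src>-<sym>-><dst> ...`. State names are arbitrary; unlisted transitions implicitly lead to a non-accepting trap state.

Let each state record the length of the longest suffix of the input read so far that is also a prefix of `qpp`. B means the last symbol is `q`; C means the last 2 symbols are `qp`; D means the last 3 symbols are `qpp`. Accept only at D, where the string currently ends in `qpp`.
With 4 states:
       p  q 
>  A   A  B 
   B   C  B 
   C   D  B 
 * D   A  B 
(> = start, * = accepting)

start=A accept=D A-p->A A-q->B B-p->C B-q->B C-p->D C-q->B D-p->A D-q->B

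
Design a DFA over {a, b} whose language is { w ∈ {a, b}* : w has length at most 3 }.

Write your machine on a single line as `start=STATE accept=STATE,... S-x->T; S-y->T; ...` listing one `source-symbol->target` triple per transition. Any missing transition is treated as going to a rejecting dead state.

start=S0; accept=S0,S1,S2,S3; S0-a->S1; S0-b->S1; S1-a->S2; S1-b->S2; S2-a->S3; S2-b->S3; S3-a->S4; S3-b->S4; S4-a->S4; S4-b->S4

Count input length up to 4: every symbol moves from S0 toward S4, which means 'more than 3' and absorbs. Accept from {S0, S1, S2, S3}.
        a   b  
>* S0   S1  S1 
 * S1   S2  S2 
 * S2   S3  S3 
 * S3   S4  S4 
   S4   S4  S4 
(> = start, * = accepting)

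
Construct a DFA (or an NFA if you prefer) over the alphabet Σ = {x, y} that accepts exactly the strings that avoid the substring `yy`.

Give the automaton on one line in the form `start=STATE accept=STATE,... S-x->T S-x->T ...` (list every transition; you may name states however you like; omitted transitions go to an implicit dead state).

This is the complement of 'contains `yy`'. Use the same substring-matching states — q0 through q2 holding how much of `yy` has just been matched — but flip the accepting set: everything except the trap q2 accepts.
        x   y  
>* q0   q0  q1 
 * q1   q0  q2 
   q2   q2  q2 
(> = start, * = accepting)

start=q0 accept=q0,q1 q0-x->q0 q0-y->q1 q1-x->q0 q1-y->q2 q2-x->q2 q2-y->q2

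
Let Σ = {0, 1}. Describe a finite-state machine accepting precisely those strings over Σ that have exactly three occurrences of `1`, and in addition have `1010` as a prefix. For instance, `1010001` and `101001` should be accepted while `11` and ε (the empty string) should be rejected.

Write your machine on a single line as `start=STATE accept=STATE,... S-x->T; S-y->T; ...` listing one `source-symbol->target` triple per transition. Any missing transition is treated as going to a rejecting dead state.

start=q0; accept=q10; q0-0->q1; q0-1->q2; q1-0->q1; q1-1->q3; q2-0->q4; q2-1->q5; q3-0->q3; q3-1->q5; q4-0->q3; q4-1->q6; q5-0->q5; q5-1->q7; q6-0->q8; q6-1->q7; q7-0->q7; q7-1->q9; q8-0->q8; q8-1->q10; q9-0->q9; q9-1->q9; q10-0->q10; q10-1->q11; q11-0->q11; q11-1->q11

Build one automaton per condition and run them in lockstep. One (5 states) tracks the count of `1`s, saturating at 4; the other (6 states) tracks whether the input so far still matches the prefix `1010`. Each combined state is a pair, one component from each; accept when both components accept.
          0    1  
>  q0     q1   q2 
   q1     q1   q3 
   q2     q4   q5 
   q3     q3   q5 
   q4     q3   q6 
   q5     q5   q7 
   q6     q8   q7 
   q7     q7   q9 
   q8     q8  q10 
   q9     q9   q9 
 * q10   q10  q11 
   q11   q11  q11 
(> = start, * = accepting)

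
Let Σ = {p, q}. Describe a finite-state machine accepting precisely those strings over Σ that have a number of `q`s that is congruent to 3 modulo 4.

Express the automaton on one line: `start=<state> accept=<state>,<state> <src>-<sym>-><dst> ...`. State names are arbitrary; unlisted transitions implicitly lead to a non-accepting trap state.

start=S0 accept=S3 S0-p->S0 S0-q->S1 S1-p->S1 S1-q->S2 S2-p->S2 S2-q->S3 S3-p->S3 S3-q->S0

The only thing that matters is how many `q`s have appeared, reduced mod 4. Use one state per residue: S0 for 0, …, S3 for 3. Reading `q` moves to the next residue; anything else stays put. S3 is accepting.
A 4-state machine:
        p   q  
>  S0   S0  S1 
   S1   S1  S2 
   S2   S2  S3 
 * S3   S3  S0 
(> = start, * = accepting)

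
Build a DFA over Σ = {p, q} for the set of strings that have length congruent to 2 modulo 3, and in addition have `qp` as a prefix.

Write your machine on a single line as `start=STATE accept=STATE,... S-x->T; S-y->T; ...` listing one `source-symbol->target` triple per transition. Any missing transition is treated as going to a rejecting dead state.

start=A; accept=D; A-p->B; A-q->C; B-p->B; B-q->B; C-p->D; C-q->B; D-p->E; D-q->E; E-p->F; E-q->F; F-p->D; F-q->D

Run two small machines in parallel and take their product. The first has 3 states tracking the input length modulo 3; the second has 4 states tracking whether the input so far still matches the prefix `qp`. A product state is a pair (one from each), accepting exactly when both do. Equivalent product states are then merged.
A 6-state machine:
       p  q 
>  A   B  C 
   B   B  B 
   C   D  B 
 * D   E  E 
   E   F  F 
   F   D  D 
(> = start, * = accepting)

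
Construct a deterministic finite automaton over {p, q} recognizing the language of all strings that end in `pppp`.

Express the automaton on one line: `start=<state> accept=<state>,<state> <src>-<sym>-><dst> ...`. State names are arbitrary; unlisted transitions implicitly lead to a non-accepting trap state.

Let each state record the length of the longest suffix of the input read so far that is also a prefix of `pppp`. s1 means the last symbol is `p`; s2 means the last 2 symbols are `pp`; s3 means the last 3 symbols are `ppp`; s4 means the last 4 symbols are `pppp`. Accept only at s4, where the string currently ends in `pppp`.
5 states suffice.
        p   q  
>  s0   s1  s0 
   s1   s2  s0 
   s2   s3  s0 
   s3   s4  s0 
 * s4   s4  s0 
(> = start, * = accepting)

start=s0 accept=s4 s0-p->s1 s0-q->s0 s1-p->s2 s1-q->s0 s2-p->s3 s2-q->s0 s3-p->s4 s3-q->s0 s4-p->s4 s4-q->s0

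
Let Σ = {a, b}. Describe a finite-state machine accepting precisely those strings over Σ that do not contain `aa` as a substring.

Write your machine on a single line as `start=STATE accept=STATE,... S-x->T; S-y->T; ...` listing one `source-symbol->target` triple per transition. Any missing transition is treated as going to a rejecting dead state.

This is the complement of 'contains `aa`'. Use the same substring-matching states — S0 through S2 holding how much of `aa` has just been matched — but flip the accepting set: everything except the trap S2 accepts.
With 3 states:
        a   b  
>* S0   S1  S0 
 * S1   S2  S0 
   S2   S2  S2 
(> = start, * = accepting)

start=S0; accept=S0,S1; S0-a->S1; S0-b->S0; S1-a->S2; S1-b->S0; S2-a->S2; S2-b->S2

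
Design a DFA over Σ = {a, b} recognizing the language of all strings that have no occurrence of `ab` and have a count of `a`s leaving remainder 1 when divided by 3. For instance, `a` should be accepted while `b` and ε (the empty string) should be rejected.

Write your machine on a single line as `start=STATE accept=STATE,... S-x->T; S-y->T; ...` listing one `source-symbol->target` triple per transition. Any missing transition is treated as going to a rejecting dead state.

Handle the two conditions separately and then intersect. One (3 states) tracks partial matches of the forbidden pattern `ab`; the other (3 states) tracks the count of `a`s modulo 3. Each combined state is a pair, one component from each; accept when both components accept.
7 states suffice.
        a   b  
>  q0   q1  q0 
 * q1   q2  q3 
   q2   q4  q5 
   q3   q5  q3 
   q4   q1  q6 
   q5   q6  q5 
   q6   q3  q6 
(> = start, * = accepting)

start=q0; accept=q1; q0-a->q1; q0-b->q0; q1-a->q2; q1-b->q3; q2-a->q4; q2-b->q5; q3-a->q5; q3-b->q3; q4-a->q1; q4-b->q6; q5-a->q6; q5-b->q5; q6-a->q3; q6-b->q6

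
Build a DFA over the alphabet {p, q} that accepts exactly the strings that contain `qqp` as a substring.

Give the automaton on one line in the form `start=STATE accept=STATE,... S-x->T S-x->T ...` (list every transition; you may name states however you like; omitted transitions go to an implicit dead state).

States s0..s2 record the length of the longest prefix of `qqp` that matches the current input suffix. Reaching s3 means `qqp` has been seen, and we stay there forever. Accept from s3.
With 4 states:
        p   q  
>  s0   s0  s1 
   s1   s0  s2 
   s2   s3  s2 
 * s3   s3  s3 
(> = start, * = accepting)

start=s0 accept=s3 s0-p->s0 s0-q->s1 s1-p->s0 s1-q->s2 s2-p->s3 s2-q->s2 s3-p->s3 s3-q->s3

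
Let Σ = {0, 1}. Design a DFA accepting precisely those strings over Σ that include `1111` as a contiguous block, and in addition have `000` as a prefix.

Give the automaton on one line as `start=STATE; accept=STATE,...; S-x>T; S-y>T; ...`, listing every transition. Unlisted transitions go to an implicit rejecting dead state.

start=S0; accept=S8; S0-0>S1; S0-1>S2; S1-0>S3; S1-1>S2; S2-0>S2; S2-1>S2; S3-0>S4; S3-1>S2; S4-0>S4; S4-1>S5; S5-0>S4; S5-1>S6; S6-0>S4; S6-1>S7; S7-0>S4; S7-1>S8; S8-0>S8; S8-1>S8

Run two small machines in parallel and take their product. The first has 5 states tracking whether and how much of `1111` has been seen; the second has 5 states tracking whether the input so far still matches the prefix `000`. A product state is a pair (one from each), accepting exactly when both do. After merging equivalent states the machine shrinks.
A 9-state machine:
        0   1  
>  S0   S1  S2 
   S1   S3  S2 
   S2   S2  S2 
   S3   S4  S2 
   S4   S4  S5 
   S5   S4  S6 
   S6   S4  S7 
   S7   S4  S8 
 * S8   S8  S8 
(> = start, * = accepting)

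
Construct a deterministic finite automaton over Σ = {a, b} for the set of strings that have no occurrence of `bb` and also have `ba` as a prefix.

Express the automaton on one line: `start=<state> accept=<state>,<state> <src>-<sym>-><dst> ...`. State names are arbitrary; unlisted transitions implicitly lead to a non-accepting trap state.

Run two small machines in parallel and take their product. One (3 states) tracks partial matches of the forbidden pattern `bb`; the other (4 states) tracks whether the input so far still matches the prefix `ba`. Each combined state is a pair, one component from each; accept when both components accept. Equivalent product states are then merged.
        a   b  
>  q0   q1  q2 
   q1   q1  q1 
   q2   q3  q1 
 * q3   q3  q4 
 * q4   q3  q1 
(> = start, * = accepting)

start=q0 accept=q3,q4 q0-a->q1 q0-b->q2 q1-a->q1 q1-b->q1 q2-a->q3 q2-b->q1 q3-a->q3 q3-b->q4 q4-a->q3 q4-b->q1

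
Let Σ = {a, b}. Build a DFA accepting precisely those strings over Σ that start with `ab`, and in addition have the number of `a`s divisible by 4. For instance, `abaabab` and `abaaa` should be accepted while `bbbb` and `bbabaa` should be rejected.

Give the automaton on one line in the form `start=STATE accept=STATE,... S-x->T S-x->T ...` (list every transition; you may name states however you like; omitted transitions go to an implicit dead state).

start=s0 accept=s6 s0-a->s1 s0-b->s2 s1-a->s2 s1-b->s3 s2-a->s2 s2-b->s2 s3-a->s4 s3-b->s3 s4-a->s5 s4-b->s4 s5-a->s6 s5-b->s5 s6-a->s3 s6-b->s6

Handle the two conditions separately and then intersect. The first has 4 states tracking whether the input so far still matches the prefix `ab`; the second has 4 states tracking the count of `a`s modulo 4. A product state is a pair (one from each), accepting exactly when both do. Minimizing collapses redundant product states.
A 7-state machine:
        a   b  
>  s0   s1  s2 
   s1   s2  s3 
   s2   s2  s2 
   s3   s4  s3 
   s4   s5  s4 
   s5   s6  s5 
 * s6   s3  s6 
(> = start, * = accepting)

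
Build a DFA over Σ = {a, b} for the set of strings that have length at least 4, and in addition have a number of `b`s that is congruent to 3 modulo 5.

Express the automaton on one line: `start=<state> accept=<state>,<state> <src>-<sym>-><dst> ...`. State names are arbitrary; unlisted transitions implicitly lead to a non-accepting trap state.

Build one automaton per condition and run them in lockstep. The first has 6 states tracking the input length, saturating at 5; the second has 5 states tracking the count of `b`s modulo 5. A product state is a pair (one from each), accepting exactly when both do. Minimizing collapses redundant product states.
9 states suffice.
        a   b  
>  s0   s1  s2 
   s1   s1  s3 
   s2   s3  s4 
   s3   s3  s5 
   s4   s5  s6 
   s5   s5  s7 
   s6   s7  s8 
 * s7   s7  s8 
   s8   s8  s1 
(> = start, * = accepting)

start=s0 accept=s7 s0-a->s1 s0-b->s2 s1-a->s1 s1-b->s3 s2-a->s3 s2-b->s4 s3-a->s3 s3-b->s5 s4-a->s5 s4-b->s6 s5-a->s5 s5-b->s7 s6-a->s7 s6-b->s8 s7-a->s7 s7-b->s8 s8-a->s8 s8-b->s1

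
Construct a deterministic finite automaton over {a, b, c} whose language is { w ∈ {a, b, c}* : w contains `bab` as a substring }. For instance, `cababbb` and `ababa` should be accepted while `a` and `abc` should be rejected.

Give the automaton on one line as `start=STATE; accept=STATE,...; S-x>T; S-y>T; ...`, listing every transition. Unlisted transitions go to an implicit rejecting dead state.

start=q0; accept=q3; q0-a>q0; q0-b>q1; q0-c>q0; q1-a>q2; q1-b>q1; q1-c>q0; q2-a>q0; q2-b>q3; q2-c>q0; q3-a>q3; q3-b>q3; q3-c>q3

Track how much of `bab` has been matched so far: state q0 is no progress, q3 is the absorbing accept state reached once `bab` has occurred. Intermediate states record partial matches; on a mismatch, fall back to the longest reusable overlap.
A 4-state machine:
        a   b   c  
>  q0   q0  q1  q0 
   q1   q2  q1  q0 
   q2   q0  q3  q0 
 * q3   q3  q3  q3 
(> = start, * = accepting)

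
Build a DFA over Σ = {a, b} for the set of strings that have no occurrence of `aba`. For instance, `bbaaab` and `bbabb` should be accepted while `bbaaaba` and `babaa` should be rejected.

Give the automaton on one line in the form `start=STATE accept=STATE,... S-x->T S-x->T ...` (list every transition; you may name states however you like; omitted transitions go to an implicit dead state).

start=q0 accept=q0,q1,q2 q0-a->q1 q0-b->q0 q1-a->q1 q1-b->q2 q2-a->q3 q2-b->q0 q3-a->q3 q3-b->q3

Track partial matches of the forbidden pattern `aba`. State q3 is a dead state reached once `aba` has occurred; every other state accepts. q0 means no part of `aba` is currently matched.
4 states suffice.
        a   b  
>* q0   q1  q0 
 * q1   q1  q2 
 * q2   q3  q0 
   q3   q3  q3 
(> = start, * = accepting)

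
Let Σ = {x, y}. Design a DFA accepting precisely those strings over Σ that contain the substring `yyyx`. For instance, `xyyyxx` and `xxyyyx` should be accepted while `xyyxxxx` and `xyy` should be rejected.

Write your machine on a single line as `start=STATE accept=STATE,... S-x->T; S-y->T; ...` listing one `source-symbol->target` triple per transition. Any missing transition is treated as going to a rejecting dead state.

start=s0; accept=s4; s0-x->s0; s0-y->s1; s1-x->s0; s1-y->s2; s2-x->s0; s2-y->s3; s3-x->s4; s3-y->s3; s4-x->s4; s4-y->s4

Track how much of `yyyx` has been matched so far: state s0 is no progress, s4 is the absorbing accept state reached once `yyyx` has occurred. Intermediate states record partial matches; on a mismatch, fall back to the longest reusable overlap.
        x   y  
>  s0   s0  s1 
   s1   s0  s2 
   s2   s0  s3 
   s3   s4  s3 
 * s4   s4  s4 
(> = start, * = accepting)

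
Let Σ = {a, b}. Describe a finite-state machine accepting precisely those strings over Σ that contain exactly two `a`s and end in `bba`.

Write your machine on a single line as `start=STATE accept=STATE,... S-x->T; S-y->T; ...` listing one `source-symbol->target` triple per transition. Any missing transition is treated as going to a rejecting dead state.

Handle the two conditions separately and then intersect. The first has 4 states tracking the count of `a`s, saturating at 3; the second has 4 states tracking how much of the suffix `bba` has currently been matched. A product state is a pair (one from each), accepting exactly when both do.
A 15-state machine:
          a    b  
>  s0     s1   s2 
   s1     s3   s4 
   s2     s1   s5 
   s3     s6   s7 
   s4     s3   s8 
   s5     s9   s5 
   s6     s6  s10 
   s7     s6  s11 
   s8    s12   s8 
   s9     s3   s4 
   s10    s6  s13 
   s11   s14  s11 
 * s12    s6   s7 
   s13   s14  s13 
   s14    s6  s10 
(> = start, * = accepting)

start=s0; accept=s12; s0-a->s1; s0-b->s2; s1-a->s3; s1-b->s4; s2-a->s1; s2-b->s5; s3-a->s6; s3-b->s7; s4-a->s3; s4-b->s8; s5-a->s9; s5-b->s5; s6-a->s6; s6-b->s10; s7-a->s6; s7-b->s11; s8-a->s12; s8-b->s8; s9-a->s3; s9-b->s4; s10-a->s6; s10-b->s13; s11-a->s14; s11-b->s11; s12-a->s6; s12-b->s7; s13-a->s14; s13-b->s13; s14-a->s6; s14-b->s10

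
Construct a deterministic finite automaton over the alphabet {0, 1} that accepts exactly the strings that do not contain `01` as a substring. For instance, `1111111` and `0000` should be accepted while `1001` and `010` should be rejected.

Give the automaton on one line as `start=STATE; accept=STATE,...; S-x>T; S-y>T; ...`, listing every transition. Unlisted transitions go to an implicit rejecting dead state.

start=q0; accept=q0,q1; q0-0>q1; q0-1>q0; q1-0>q1; q1-1>q2; q2-0>q2; q2-1>q2

Track partial matches of the forbidden pattern `01`. State q2 is a dead state reached once `01` has occurred; every other state accepts. q0 means no part of `01` is currently matched.
3 states suffice.
        0   1  
>* q0   q1  q0 
 * q1   q1  q2 
   q2   q2  q2 
(> = start, * = accepting)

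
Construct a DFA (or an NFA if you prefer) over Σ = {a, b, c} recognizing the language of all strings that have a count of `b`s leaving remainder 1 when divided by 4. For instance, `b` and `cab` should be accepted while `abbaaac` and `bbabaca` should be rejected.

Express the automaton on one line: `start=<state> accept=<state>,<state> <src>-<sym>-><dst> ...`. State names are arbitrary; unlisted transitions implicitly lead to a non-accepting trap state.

The only thing that matters is how many `b`s have appeared, reduced mod 4. Use one state per residue: s0 for 0, …, s3 for 3. Reading `b` moves to the next residue; anything else stays put. s1 is accepting.
        a   b   c  
>  s0   s0  s1  s0 
 * s1   s1  s2  s1 
   s2   s2  s3  s2 
   s3   s3  s0  s3 
(> = start, * = accepting)

start=s0 accept=s1 s0-a->s0 s0-b->s1 s0-c->s0 s1-a->s1 s1-b->s2 s1-c->s1 s2-a->s2 s2-b->s3 s2-c->s2 s3-a->s3 s3-b->s0 s3-c->s3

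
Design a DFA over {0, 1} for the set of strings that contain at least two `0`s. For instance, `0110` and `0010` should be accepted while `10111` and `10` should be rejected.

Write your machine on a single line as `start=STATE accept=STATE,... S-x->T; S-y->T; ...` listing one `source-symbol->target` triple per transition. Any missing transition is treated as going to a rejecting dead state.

start=S0; accept=S2,S3; S0-0->S1; S0-1->S0; S1-0->S2; S1-1->S1; S2-0->S3; S2-1->S2; S3-0->S3; S3-1->S3

Count `0`s, saturating at 3: states S0 through S2 mean 0 through 2 `0`s seen; S3 means more than 2. Each `0` increments (capped at S3); other symbols loop. Accept from {S2, S3}.
With 4 states:
        0   1  
>  S0   S1  S0 
   S1   S2  S1 
 * S2   S3  S2 
 * S3   S3  S3 
(> = start, * = accepting)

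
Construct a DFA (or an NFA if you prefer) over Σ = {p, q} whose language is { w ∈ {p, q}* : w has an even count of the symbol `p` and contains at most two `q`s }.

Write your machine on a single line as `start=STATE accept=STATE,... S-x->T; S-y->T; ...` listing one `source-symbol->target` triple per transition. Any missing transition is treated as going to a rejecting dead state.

Build one automaton per condition and run them in lockstep. One (2 states) tracks the count of `p`s modulo 2; the other (4 states) tracks the count of `q`s, saturating at 3. Each combined state is a pair, one component from each; accept when both components accept.
8 states suffice.
        p   q  
>* S0   S1  S2 
   S1   S0  S3 
 * S2   S3  S4 
   S3   S2  S5 
 * S4   S5  S6 
   S5   S4  S7 
   S6   S7  S6 
   S7   S6  S7 
(> = start, * = accepting)

start=S0; accept=S0,S2,S4; S0-p->S1; S0-q->S2; S1-p->S0; S1-q->S3; S2-p->S3; S2-q->S4; S3-p->S2; S3-q->S5; S4-p->S5; S4-q->S6; S5-p->S4; S5-q->S7; S6-p->S7; S6-q->S6; S7-p->S6; S7-q->S7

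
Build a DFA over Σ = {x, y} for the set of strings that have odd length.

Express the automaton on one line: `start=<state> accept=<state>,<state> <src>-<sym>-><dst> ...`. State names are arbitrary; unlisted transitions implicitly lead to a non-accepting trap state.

start=q0 accept=q1 q0-x->q1 q0-y->q1 q1-x->q0 q1-y->q0

Only the length mod 2 matters, so use a 2-cycle: from any state, every input symbol moves to the next state, wrapping q1 back to q0. Mark q1 accepting.
2 states suffice.
        x   y  
>  q0   q1  q1 
 * q1   q0  q0 
(> = start, * = accepting)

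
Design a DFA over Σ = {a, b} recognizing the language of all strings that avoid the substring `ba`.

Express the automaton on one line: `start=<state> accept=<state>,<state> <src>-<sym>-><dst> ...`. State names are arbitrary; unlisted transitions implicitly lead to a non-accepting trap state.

start=q0 accept=q0,q1 q0-a->q0 q0-b->q1 q1-a->q2 q1-b->q1 q2-a->q2 q2-b->q2

Track partial matches of the forbidden pattern `ba`. State q2 is a dead state reached once `ba` has occurred; every other state accepts. q0 means no part of `ba` is currently matched.
With 3 states:
        a   b  
>* q0   q0  q1 
 * q1   q2  q1 
   q2   q2  q2 
(> = start, * = accepting)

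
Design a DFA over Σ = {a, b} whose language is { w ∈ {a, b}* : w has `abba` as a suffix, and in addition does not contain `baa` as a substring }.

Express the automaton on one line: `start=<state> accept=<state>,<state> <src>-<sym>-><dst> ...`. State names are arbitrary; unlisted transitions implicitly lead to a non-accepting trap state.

start=q0 accept=q7 q0-a->q1 q0-b->q2 q1-a->q1 q1-b->q3 q2-a->q4 q2-b->q2 q3-a->q4 q3-b->q5 q4-a->q6 q4-b->q3 q5-a->q7 q5-b->q2 q6-a->q6 q6-b->q8 q7-a->q6 q7-b->q3 q8-a->q6 q8-b->q9 q9-a->q10 q9-b->q11 q10-a->q6 q10-b->q8 q11-a->q6 q11-b->q11

Build one automaton per condition and run them in lockstep. One (5 states) tracks how much of the suffix `abba` has currently been matched; the other (4 states) tracks partial matches of the forbidden pattern `baa`. Each combined state is a pair, one component from each; accept when both components accept.
12 states suffice.
          a    b  
>  q0     q1   q2 
   q1     q1   q3 
   q2     q4   q2 
   q3     q4   q5 
   q4     q6   q3 
   q5     q7   q2 
   q6     q6   q8 
 * q7     q6   q3 
   q8     q6   q9 
   q9    q10  q11 
   q10    q6   q8 
   q11    q6  q11 
(> = start, * = accepting)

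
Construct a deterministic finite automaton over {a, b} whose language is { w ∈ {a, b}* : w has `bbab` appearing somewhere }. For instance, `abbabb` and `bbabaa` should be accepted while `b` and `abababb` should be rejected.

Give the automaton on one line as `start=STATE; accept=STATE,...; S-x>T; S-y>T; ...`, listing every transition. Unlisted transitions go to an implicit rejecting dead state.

Track how much of `bbab` has been matched so far: state q0 is no progress, q4 is the absorbing accept state reached once `bbab` has occurred. Intermediate states record partial matches; on a mismatch, fall back to the longest reusable overlap.
5 states suffice.
        a   b  
>  q0   q0  q1 
   q1   q0  q2 
   q2   q3  q2 
   q3   q0  q4 
 * q4   q4  q4 
(> = start, * = accepting)

start=q0; accept=q4; q0-a>q0; q0-b>q1; q1-a>q0; q1-b>q2; q2-a>q3; q2-b>q2; q3-a>q0; q3-b>q4; q4-a>q4; q4-b>q4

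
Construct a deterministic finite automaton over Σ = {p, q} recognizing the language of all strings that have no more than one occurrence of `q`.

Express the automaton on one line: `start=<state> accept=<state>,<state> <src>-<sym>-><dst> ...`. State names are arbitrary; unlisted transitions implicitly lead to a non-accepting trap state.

start=s0 accept=s0,s1 s0-p->s0 s0-q->s1 s1-p->s1 s1-q->s2 s2-p->s2 s2-q->s2

Only the number of `q`s matters, and only up to 2. Make a chain s0 → s1 → s2 advanced by each `q` (with s2 absorbing); every other symbol self-loops. The accepting set is {s0, s1}.
        p   q  
>* s0   s0  s1 
 * s1   s1  s2 
   s2   s2  s2 
(> = start, * = accepting)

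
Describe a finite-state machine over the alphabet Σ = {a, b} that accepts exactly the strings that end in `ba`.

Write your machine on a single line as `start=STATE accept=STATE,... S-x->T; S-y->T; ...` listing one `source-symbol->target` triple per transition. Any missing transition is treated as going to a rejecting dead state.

Remember how much of `ba` the current input suffix matches. State s0 means no match yet; s1 means the last symbol is `b`; s2 means the last 2 symbols are `ba`. Only s2 accepts. On a mismatch, fall back to the longest proper suffix that is still a prefix of `ba`.
        a   b  
>  s0   s0  s1 
   s1   s2  s1 
 * s2   s0  s1 
(> = start, * = accepting)

start=s0; accept=s2; s0-a->s0; s0-b->s1; s1-a->s2; s1-b->s1; s2-a->s0; s2-b->s1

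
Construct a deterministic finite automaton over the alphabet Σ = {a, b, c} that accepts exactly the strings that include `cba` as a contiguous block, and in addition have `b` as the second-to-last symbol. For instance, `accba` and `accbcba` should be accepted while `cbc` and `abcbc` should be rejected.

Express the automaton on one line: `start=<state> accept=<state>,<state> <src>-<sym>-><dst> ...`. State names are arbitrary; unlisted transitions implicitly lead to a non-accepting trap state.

start=q0 accept=q13,q17,q18 q0-a->q1 q0-b->q2 q0-c->q3 q1-a->q4 q1-b->q5 q1-c->q6 q2-a->q7 q2-b->q8 q2-c->q9 q3-a->q10 q3-b->q11 q3-c->q12 q4-a->q4 q4-b->q5 q4-c->q6 q5-a->q7 q5-b->q8 q5-c->q9 q6-a->q10 q6-b->q11 q6-c->q12 q7-a->q4 q7-b->q5 q7-c->q6 q8-a->q7 q8-b->q8 q8-c->q9 q9-a->q10 q9-b->q11 q9-c->q12 q10-a->q4 q10-b->q5 q10-c->q6 q11-a->q13 q11-b->q8 q11-c->q9 q12-a->q10 q12-b->q11 q12-c->q12 q13-a->q14 q13-b->q15 q13-c->q16 q14-a->q14 q14-b->q15 q14-c->q16 q15-a->q13 q15-b->q17 q15-c->q18 q16-a->q19 q16-b->q20 q16-c->q21 q17-a->q13 q17-b->q17 q17-c->q18 q18-a->q19 q18-b->q20 q18-c->q21 q19-a->q14 q19-b->q15 q19-c->q16 q20-a->q13 q20-b->q17 q20-c->q18 q21-a->q19 q21-b->q20 q21-c->q21

Handle the two conditions separately and then intersect. The first has 4 states tracking whether and how much of `cba` has been seen; the second has 13 states tracking the last 2 symbols read. A product state is a pair (one from each), accepting exactly when both do.
A 22-state machine:
          a    b    c  
>  q0     q1   q2   q3 
   q1     q4   q5   q6 
   q2     q7   q8   q9 
   q3    q10  q11  q12 
   q4     q4   q5   q6 
   q5     q7   q8   q9 
   q6    q10  q11  q12 
   q7     q4   q5   q6 
   q8     q7   q8   q9 
   q9    q10  q11  q12 
   q10    q4   q5   q6 
   q11   q13   q8   q9 
   q12   q10  q11  q12 
 * q13   q14  q15  q16 
   q14   q14  q15  q16 
   q15   q13  q17  q18 
   q16   q19  q20  q21 
 * q17   q13  q17  q18 
 * q18   q19  q20  q21 
   q19   q14  q15  q16 
   q20   q13  q17  q18 
   q21   q19  q20  q21 
(> = start, * = accepting)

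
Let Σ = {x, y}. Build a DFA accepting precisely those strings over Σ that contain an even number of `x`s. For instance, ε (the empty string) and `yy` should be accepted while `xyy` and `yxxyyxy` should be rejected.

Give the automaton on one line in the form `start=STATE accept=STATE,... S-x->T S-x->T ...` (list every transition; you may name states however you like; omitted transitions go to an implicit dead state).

start=S0 accept=S0 S0-x->S1 S0-y->S0 S1-x->S0 S1-y->S1

The only thing that matters is how many `x`s have appeared, reduced mod 2. Use one state per residue: S0 for 0, …, S1 for 1. Reading `x` moves to the next residue; anything else stays put. S0 is accepting.
A 2-state machine:
        x   y  
>* S0   S1  S0 
   S1   S0  S1 
(> = start, * = accepting)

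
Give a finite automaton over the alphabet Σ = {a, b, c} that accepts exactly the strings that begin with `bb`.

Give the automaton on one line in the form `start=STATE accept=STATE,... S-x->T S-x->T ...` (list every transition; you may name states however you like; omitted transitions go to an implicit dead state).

Walk along `bb` while the input agrees: from s0 take `b` to s1, and so on. Any deviation drops to the rejecting sink s3. Once s2 is reached the prefix is confirmed and every continuation is accepted.
With 4 states:
        a   b   c  
>  s0   s3  s1  s3 
   s1   s3  s2  s3 
 * s2   s2  s2  s2 
   s3   s3  s3  s3 
(> = start, * = accepting)

start=s0 accept=s2 s0-a->s3 s0-b->s1 s0-c->s3 s1-a->s3 s1-b->s2 s1-c->s3 s2-a->s2 s2-b->s2 s2-c->s2 s3-a->s3 s3-b->s3 s3-c->s3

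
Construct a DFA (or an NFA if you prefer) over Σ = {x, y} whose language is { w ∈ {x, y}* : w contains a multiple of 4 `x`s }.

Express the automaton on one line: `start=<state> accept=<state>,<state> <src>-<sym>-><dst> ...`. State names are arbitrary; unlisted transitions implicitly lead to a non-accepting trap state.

start=q0 accept=q0 q0-x->q1 q0-y->q0 q1-x->q2 q1-y->q1 q2-x->q3 q2-y->q2 q3-x->q0 q3-y->q3

Keep the running count of `x`s modulo 4: each `x` advances along the cycle q0 → q1 → q2 → q3 → q0 while other symbols loop. Accept at q0.
With 4 states:
        x   y  
>* q0   q1  q0 
   q1   q2  q1 
   q2   q3  q2 
   q3   q0  q3 
(> = start, * = accepting)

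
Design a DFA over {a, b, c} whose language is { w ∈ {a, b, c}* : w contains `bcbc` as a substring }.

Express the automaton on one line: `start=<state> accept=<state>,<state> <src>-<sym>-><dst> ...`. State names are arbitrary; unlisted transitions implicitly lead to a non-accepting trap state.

start=s0 accept=s4 s0-a->s0 s0-b->s1 s0-c->s0 s1-a->s0 s1-b->s1 s1-c->s2 s2-a->s0 s2-b->s3 s2-c->s0 s3-a->s0 s3-b->s1 s3-c->s4 s4-a->s4 s4-b->s4 s4-c->s4

States s0..s3 record the length of the longest prefix of `bcbc` that matches the current input suffix. Reaching s4 means `bcbc` has been seen, and we stay there forever. Accept from s4.
With 5 states:
        a   b   c  
>  s0   s0  s1  s0 
   s1   s0  s1  s2 
   s2   s0  s3  s0 
   s3   s0  s1  s4 
 * s4   s4  s4  s4 
(> = start, * = accepting)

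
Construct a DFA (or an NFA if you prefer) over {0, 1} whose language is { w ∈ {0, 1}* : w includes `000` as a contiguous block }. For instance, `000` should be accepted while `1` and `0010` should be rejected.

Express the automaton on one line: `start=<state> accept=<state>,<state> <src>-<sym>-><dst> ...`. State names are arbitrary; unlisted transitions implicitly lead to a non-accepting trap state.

States s0..s2 record the length of the longest prefix of `000` that matches the current input suffix. Reaching s3 means `000` has been seen, and we stay there forever. Accept from s3.
A 4-state machine:
        0   1  
>  s0   s1  s0 
   s1   s2  s0 
   s2   s3  s0 
 * s3   s3  s3 
(> = start, * = accepting)

start=s0 accept=s3 s0-0->s1 s0-1->s0 s1-0->s2 s1-1->s0 s2-0->s3 s2-1->s0 s3-0->s3 s3-1->s3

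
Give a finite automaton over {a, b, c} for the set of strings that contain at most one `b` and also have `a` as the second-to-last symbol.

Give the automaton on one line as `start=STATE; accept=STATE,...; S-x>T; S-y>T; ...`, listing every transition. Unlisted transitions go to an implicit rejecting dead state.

start=S0; accept=S3,S4,S5,S8; S0-a>S1; S0-b>S2; S0-c>S0; S1-a>S3; S1-b>S4; S1-c>S5; S2-a>S6; S2-b>S7; S2-c>S2; S3-a>S3; S3-b>S4; S3-c>S5; S4-a>S6; S4-b>S7; S4-c>S2; S5-a>S1; S5-b>S2; S5-c>S0; S6-a>S8; S6-b>S7; S6-c>S4; S7-a>S7; S7-b>S7; S7-c>S7; S8-a>S8; S8-b>S7; S8-c>S4

Handle the two conditions separately and then intersect. The first has 3 states tracking the count of `b`s, saturating at 2; the second has 13 states tracking the last 2 symbols read. A product state is a pair (one from each), accepting exactly when both do. After merging equivalent states the machine shrinks.
With 9 states:
        a   b   c  
>  S0   S1  S2  S0 
   S1   S3  S4  S5 
   S2   S6  S7  S2 
 * S3   S3  S4  S5 
 * S4   S6  S7  S2 
 * S5   S1  S2  S0 
   S6   S8  S7  S4 
   S7   S7  S7  S7 
 * S8   S8  S7  S4 
(> = start, * = accepting)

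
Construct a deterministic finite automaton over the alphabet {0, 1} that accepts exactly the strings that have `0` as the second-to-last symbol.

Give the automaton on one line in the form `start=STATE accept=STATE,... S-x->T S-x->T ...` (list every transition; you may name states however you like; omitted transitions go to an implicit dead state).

start=q0 accept=q3,q4 q0-0->q1 q0-1->q2 q1-0->q3 q1-1->q4 q2-0->q5 q2-1->q6 q3-0->q3 q3-1->q4 q4-0->q5 q4-1->q6 q5-0->q3 q5-1->q4 q6-0->q5 q6-1->q6

Because acceptance depends on a position counted from the end, the machine has to buffer the most recent 2 symbols. Make each state the string of the last up-to-2 symbols read; on input `x` shift the window left and append `x`. Accept when the buffered window has length 2 and begins with `0`.
With 7 states:
        0   1  
>  q0   q1  q2 
   q1   q3  q4 
   q2   q5  q6 
 * q3   q3  q4 
 * q4   q5  q6 
   q5   q3  q4 
   q6   q5  q6 
(> = start, * = accepting)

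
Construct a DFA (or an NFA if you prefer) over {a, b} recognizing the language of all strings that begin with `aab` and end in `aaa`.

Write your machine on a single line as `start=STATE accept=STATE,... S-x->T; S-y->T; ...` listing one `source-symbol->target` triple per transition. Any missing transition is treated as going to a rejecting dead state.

Handle the two conditions separately and then intersect. One (5 states) tracks whether the input so far still matches the prefix `aab`; the other (4 states) tracks how much of the suffix `aaa` has currently been matched. Each combined state is a pair, one component from each; accept when both components accept. Minimizing collapses redundant product states.
An 8-state machine:
        a   b  
>  s0   s1  s2 
   s1   s3  s2 
   s2   s2  s2 
   s3   s2  s4 
   s4   s5  s4 
   s5   s6  s4 
   s6   s7  s4 
 * s7   s7  s4 
(> = start, * = accepting)

start=s0; accept=s7; s0-a->s1; s0-b->s2; s1-a->s3; s1-b->s2; s2-a->s2; s2-b->s2; s3-a->s2; s3-b->s4; s4-a->s5; s4-b->s4; s5-a->s6; s5-b->s4; s6-a->s7; s6-b->s4; s7-a->s7; s7-b->s4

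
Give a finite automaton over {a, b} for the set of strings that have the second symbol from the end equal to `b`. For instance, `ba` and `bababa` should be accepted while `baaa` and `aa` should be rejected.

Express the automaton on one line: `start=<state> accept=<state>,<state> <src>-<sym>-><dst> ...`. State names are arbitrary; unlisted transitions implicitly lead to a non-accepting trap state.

A DFA must remember the last 2 symbols (since which symbol is second-to-last isn't known until the input ends). Use one state per possible window of the last ≤2 symbols; accept from those whose window starts with `b`.
7 states suffice.
        a   b  
>  s0   s1  s2 
   s1   s3  s4 
   s2   s5  s6 
   s3   s3  s4 
   s4   s5  s6 
 * s5   s3  s4 
 * s6   s5  s6 
(> = start, * = accepting)

start=s0 accept=s5,s6 s0-a->s1 s0-b->s2 s1-a->s3 s1-b->s4 s2-a->s5 s2-b->s6 s3-a->s3 s3-b->s4 s4-a->s5 s4-b->s6 s5-a->s3 s5-b->s4 s6-a->s5 s6-b->s6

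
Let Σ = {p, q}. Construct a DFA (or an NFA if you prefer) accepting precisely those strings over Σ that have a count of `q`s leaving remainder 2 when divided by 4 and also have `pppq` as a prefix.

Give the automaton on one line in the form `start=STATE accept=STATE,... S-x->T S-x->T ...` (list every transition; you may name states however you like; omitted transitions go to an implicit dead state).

Handle the two conditions separately and then intersect. One (4 states) tracks the count of `q`s modulo 4; the other (6 states) tracks whether the input so far still matches the prefix `pppq`. Each combined state is a pair, one component from each; accept when both components accept. Equivalent product states are then merged.
A 9-state machine:
        p   q  
>  s0   s1  s2 
   s1   s3  s2 
   s2   s2  s2 
   s3   s4  s2 
   s4   s2  s5 
   s5   s5  s6 
 * s6   s6  s7 
   s7   s7  s8 
   s8   s8  s5 
(> = start, * = accepting)

start=s0 accept=s6 s0-p->s1 s0-q->s2 s1-p->s3 s1-q->s2 s2-p->s2 s2-q->s2 s3-p->s4 s3-q->s2 s4-p->s2 s4-q->s5 s5-p->s5 s5-q->s6 s6-p->s6 s6-q->s7 s7-p->s7 s7-q->s8 s8-p->s8 s8-q->s5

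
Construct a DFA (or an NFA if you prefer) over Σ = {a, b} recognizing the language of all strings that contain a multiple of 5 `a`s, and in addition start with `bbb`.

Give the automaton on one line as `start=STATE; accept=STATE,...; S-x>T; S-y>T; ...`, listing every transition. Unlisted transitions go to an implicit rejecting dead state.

start=q0; accept=q6; q0-a>q1; q0-b>q2; q1-a>q3; q1-b>q1; q2-a>q1; q2-b>q4; q3-a>q5; q3-b>q3; q4-a>q1; q4-b>q6; q5-a>q7; q5-b>q5; q6-a>q8; q6-b>q6; q7-a>q9; q7-b>q7; q8-a>q10; q8-b>q8; q9-a>q1; q9-b>q9; q10-a>q11; q10-b>q10; q11-a>q12; q11-b>q11; q12-a>q6; q12-b>q12

Build one automaton per condition and run them in lockstep. One (5 states) tracks the count of `a`s modulo 5; the other (5 states) tracks whether the input so far still matches the prefix `bbb`. Each combined state is a pair, one component from each; accept when both components accept.
13 states suffice.
          a    b  
>  q0     q1   q2 
   q1     q3   q1 
   q2     q1   q4 
   q3     q5   q3 
   q4     q1   q6 
   q5     q7   q5 
 * q6     q8   q6 
   q7     q9   q7 
   q8    q10   q8 
   q9     q1   q9 
   q10   q11  q10 
   q11   q12  q11 
   q12    q6  q12 
(> = start, * = accepting)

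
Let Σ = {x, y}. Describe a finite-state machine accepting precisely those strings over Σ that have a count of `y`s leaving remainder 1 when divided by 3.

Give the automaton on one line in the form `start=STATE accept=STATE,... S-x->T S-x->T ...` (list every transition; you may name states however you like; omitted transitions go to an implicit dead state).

start=S0 accept=S1 S0-x->S0 S0-y->S1 S1-x->S1 S1-y->S2 S2-x->S2 S2-y->S0

Keep the running count of `y`s modulo 3: each `y` advances along the cycle S0 → S1 → S2 → S0 while other symbols loop. Accept at S1.
With 3 states:
        x   y  
>  S0   S0  S1 
 * S1   S1  S2 
   S2   S2  S0 
(> = start, * = accepting)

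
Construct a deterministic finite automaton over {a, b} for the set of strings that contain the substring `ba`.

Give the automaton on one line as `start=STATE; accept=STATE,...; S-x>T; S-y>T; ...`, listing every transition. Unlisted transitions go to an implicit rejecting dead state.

Track how much of `ba` has been matched so far: state q0 is no progress, q2 is the absorbing accept state reached once `ba` has occurred. Intermediate states record partial matches; on a mismatch, fall back to the longest reusable overlap.
        a   b  
>  q0   q0  q1 
   q1   q2  q1 
 * q2   q2  q2 
(> = start, * = accepting)

start=q0; accept=q2; q0-a>q0; q0-b>q1; q1-a>q2; q1-b>q1; q2-a>q2; q2-b>q2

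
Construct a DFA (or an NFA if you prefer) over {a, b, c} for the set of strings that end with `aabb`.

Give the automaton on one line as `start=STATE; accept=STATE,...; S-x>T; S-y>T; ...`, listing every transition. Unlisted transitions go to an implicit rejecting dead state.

Remember how much of `aabb` the current input suffix matches. State q0 means no match yet; q1 means the last symbol is `a`; q2 means the last 2 symbols are `aa`; q3 means the last 3 symbols are `aab`; q4 means the last 4 symbols are `aabb`. Only q4 accepts. On a mismatch, fall back to the longest proper suffix that is still a prefix of `aabb`.
5 states suffice.
        a   b   c  
>  q0   q1  q0  q0 
   q1   q2  q0  q0 
   q2   q2  q3  q0 
   q3   q1  q4  q0 
 * q4   q1  q0  q0 
(> = start, * = accepting)

start=q0; accept=q4; q0-a>q1; q0-b>q0; q0-c>q0; q1-a>q2; q1-b>q0; q1-c>q0; q2-a>q2; q2-b>q3; q2-c>q0; q3-a>q1; q3-b>q4; q3-c>q0; q4-a>q1; q4-b>q0; q4-c>q0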